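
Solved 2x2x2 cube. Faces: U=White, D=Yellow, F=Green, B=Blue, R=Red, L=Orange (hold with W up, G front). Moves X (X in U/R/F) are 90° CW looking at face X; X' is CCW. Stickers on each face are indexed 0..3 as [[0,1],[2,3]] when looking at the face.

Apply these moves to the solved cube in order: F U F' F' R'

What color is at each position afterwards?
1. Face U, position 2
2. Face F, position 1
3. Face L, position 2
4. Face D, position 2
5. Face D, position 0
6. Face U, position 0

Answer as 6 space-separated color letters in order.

After move 1 (F): F=GGGG U=WWOO R=WRWR D=RRYY L=OYOY
After move 2 (U): U=OWOW F=WRGG R=BBWR B=OYBB L=GGOY
After move 3 (F'): F=RGWG U=OWBW R=RBRR D=GYYY L=GWOO
After move 4 (F'): F=GGRW U=OWRR R=YBGR D=WOYY L=GWOB
After move 5 (R'): R=BRYG U=OBRO F=GWRR D=WGYW B=YYOB
Query 1: U[2] = R
Query 2: F[1] = W
Query 3: L[2] = O
Query 4: D[2] = Y
Query 5: D[0] = W
Query 6: U[0] = O

Answer: R W O Y W O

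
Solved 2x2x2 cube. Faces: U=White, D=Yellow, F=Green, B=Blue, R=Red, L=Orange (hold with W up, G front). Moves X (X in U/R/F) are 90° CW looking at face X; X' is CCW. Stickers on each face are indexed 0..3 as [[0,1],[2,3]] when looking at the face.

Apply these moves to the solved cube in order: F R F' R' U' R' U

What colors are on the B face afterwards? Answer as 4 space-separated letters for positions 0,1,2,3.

Answer: B B Y B

Derivation:
After move 1 (F): F=GGGG U=WWOO R=WRWR D=RRYY L=OYOY
After move 2 (R): R=WWRR U=WGOG F=GRGY D=RBYB B=OBWB
After move 3 (F'): F=RYGG U=WGWR R=BWRR D=YYYB L=OGOO
After move 4 (R'): R=WRBR U=WWWO F=RGGR D=YYYG B=BBYB
After move 5 (U'): U=WOWW F=OGGR R=RGBR B=WRYB L=BBOO
After move 6 (R'): R=GRRB U=WYWW F=OOGW D=YGYR B=GRYB
After move 7 (U): U=WWWY F=GRGW R=GRRB B=BBYB L=OOOO
Query: B face = BBYB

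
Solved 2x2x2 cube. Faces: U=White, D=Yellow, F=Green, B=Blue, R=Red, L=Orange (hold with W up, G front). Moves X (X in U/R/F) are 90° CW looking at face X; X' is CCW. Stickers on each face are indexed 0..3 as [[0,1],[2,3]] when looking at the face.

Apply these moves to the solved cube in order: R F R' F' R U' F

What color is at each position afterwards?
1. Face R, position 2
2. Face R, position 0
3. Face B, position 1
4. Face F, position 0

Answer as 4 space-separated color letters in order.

Answer: R W G G

Derivation:
After move 1 (R): R=RRRR U=WGWG F=GYGY D=YBYB B=WBWB
After move 2 (F): F=GGYY U=WGOO R=WRGR D=RRYB L=OYOB
After move 3 (R'): R=RRWG U=WWOW F=GGYO D=RGYY B=BBRB
After move 4 (F'): F=GOGY U=WWRW R=GRRG D=YBYY L=OWOO
After move 5 (R): R=RGGR U=WORY F=GBGY D=YRYB B=WBWB
After move 6 (U'): U=OYWR F=OWGY R=GBGR B=RGWB L=WBOO
After move 7 (F): F=GOYW U=OYOB R=WBRR D=GGYB L=WYOR
Query 1: R[2] = R
Query 2: R[0] = W
Query 3: B[1] = G
Query 4: F[0] = G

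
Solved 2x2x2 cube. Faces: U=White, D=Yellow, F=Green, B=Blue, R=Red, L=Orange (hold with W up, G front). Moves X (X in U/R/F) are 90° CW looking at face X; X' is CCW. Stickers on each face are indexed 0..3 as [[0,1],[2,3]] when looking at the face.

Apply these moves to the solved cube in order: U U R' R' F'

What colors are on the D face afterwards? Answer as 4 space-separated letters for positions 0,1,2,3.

Answer: R O Y W

Derivation:
After move 1 (U): U=WWWW F=RRGG R=BBRR B=OOBB L=GGOO
After move 2 (U): U=WWWW F=BBGG R=OORR B=GGBB L=RROO
After move 3 (R'): R=OROR U=WBWG F=BWGW D=YBYG B=YGYB
After move 4 (R'): R=RROO U=WYWY F=BBGG D=YWYW B=GGBB
After move 5 (F'): F=BGBG U=WYRO R=WRYO D=ROYW L=RYOW
Query: D face = ROYW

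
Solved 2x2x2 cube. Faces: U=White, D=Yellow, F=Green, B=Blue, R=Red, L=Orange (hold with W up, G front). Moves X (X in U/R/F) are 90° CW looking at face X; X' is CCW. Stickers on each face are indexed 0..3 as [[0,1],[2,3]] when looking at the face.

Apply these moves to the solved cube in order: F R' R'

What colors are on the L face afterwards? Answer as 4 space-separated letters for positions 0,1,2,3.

After move 1 (F): F=GGGG U=WWOO R=WRWR D=RRYY L=OYOY
After move 2 (R'): R=RRWW U=WBOB F=GWGO D=RGYG B=YBRB
After move 3 (R'): R=RWRW U=WROY F=GBGB D=RWYO B=GBGB
Query: L face = OYOY

Answer: O Y O Y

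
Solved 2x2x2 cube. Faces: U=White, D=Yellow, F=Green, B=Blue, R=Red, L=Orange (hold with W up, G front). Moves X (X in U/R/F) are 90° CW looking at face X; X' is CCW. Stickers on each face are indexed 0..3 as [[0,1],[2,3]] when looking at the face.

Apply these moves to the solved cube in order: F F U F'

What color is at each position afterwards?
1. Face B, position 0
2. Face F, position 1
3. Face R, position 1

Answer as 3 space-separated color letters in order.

After move 1 (F): F=GGGG U=WWOO R=WRWR D=RRYY L=OYOY
After move 2 (F): F=GGGG U=WWYY R=OROR D=WWYY L=OROR
After move 3 (U): U=YWYW F=ORGG R=BBOR B=ORBB L=GGOR
After move 4 (F'): F=RGOG U=YWBO R=WBWR D=GRYY L=GWOY
Query 1: B[0] = O
Query 2: F[1] = G
Query 3: R[1] = B

Answer: O G B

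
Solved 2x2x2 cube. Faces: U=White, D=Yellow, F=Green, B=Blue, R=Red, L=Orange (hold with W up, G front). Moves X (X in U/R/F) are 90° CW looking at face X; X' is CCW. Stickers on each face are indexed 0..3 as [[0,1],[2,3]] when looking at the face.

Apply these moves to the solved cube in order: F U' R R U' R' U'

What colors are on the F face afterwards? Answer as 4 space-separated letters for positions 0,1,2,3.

Answer: G R G W

Derivation:
After move 1 (F): F=GGGG U=WWOO R=WRWR D=RRYY L=OYOY
After move 2 (U'): U=WOWO F=OYGG R=GGWR B=WRBB L=BBOY
After move 3 (R): R=WGRG U=WYWG F=ORGY D=RBYW B=OROB
After move 4 (R): R=RWGG U=WRWY F=OBGW D=ROYO B=GRYB
After move 5 (U'): U=RYWW F=BBGW R=OBGG B=RWYB L=GROY
After move 6 (R'): R=BGOG U=RYWR F=BYGW D=RBYW B=OWOB
After move 7 (U'): U=YRRW F=GRGW R=BYOG B=BGOB L=OWOY
Query: F face = GRGW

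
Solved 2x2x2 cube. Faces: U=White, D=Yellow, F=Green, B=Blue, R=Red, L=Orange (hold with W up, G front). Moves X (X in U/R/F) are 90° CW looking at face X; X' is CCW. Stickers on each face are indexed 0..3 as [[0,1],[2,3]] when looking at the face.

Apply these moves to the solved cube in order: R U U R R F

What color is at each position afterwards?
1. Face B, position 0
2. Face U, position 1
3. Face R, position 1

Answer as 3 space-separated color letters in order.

Answer: Y B R

Derivation:
After move 1 (R): R=RRRR U=WGWG F=GYGY D=YBYB B=WBWB
After move 2 (U): U=WWGG F=RRGY R=WBRR B=OOWB L=GYOO
After move 3 (U): U=GWGW F=WBGY R=OORR B=GYWB L=RROO
After move 4 (R): R=RORO U=GBGY F=WBGB D=YWYG B=WYWB
After move 5 (R): R=RROO U=GBGB F=WWGG D=YWYW B=YYBB
After move 6 (F): F=GWGW U=GBOR R=GRBO D=ORYW L=RYOW
Query 1: B[0] = Y
Query 2: U[1] = B
Query 3: R[1] = R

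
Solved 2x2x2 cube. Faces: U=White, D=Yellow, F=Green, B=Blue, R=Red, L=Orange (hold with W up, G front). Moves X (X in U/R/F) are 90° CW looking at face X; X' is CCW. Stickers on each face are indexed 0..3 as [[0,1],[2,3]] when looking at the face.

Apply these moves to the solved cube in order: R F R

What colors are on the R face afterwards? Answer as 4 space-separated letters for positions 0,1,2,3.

Answer: G W R R

Derivation:
After move 1 (R): R=RRRR U=WGWG F=GYGY D=YBYB B=WBWB
After move 2 (F): F=GGYY U=WGOO R=WRGR D=RRYB L=OYOB
After move 3 (R): R=GWRR U=WGOY F=GRYB D=RWYW B=OBGB
Query: R face = GWRR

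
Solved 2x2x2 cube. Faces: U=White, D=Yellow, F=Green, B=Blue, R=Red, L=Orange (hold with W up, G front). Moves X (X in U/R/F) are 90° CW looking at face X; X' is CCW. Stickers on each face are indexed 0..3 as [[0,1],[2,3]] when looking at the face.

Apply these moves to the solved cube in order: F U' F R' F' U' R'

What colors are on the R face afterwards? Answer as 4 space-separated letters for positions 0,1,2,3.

After move 1 (F): F=GGGG U=WWOO R=WRWR D=RRYY L=OYOY
After move 2 (U'): U=WOWO F=OYGG R=GGWR B=WRBB L=BBOY
After move 3 (F): F=GOGY U=WOYB R=WGOR D=WGYY L=BROR
After move 4 (R'): R=GRWO U=WBYW F=GOGB D=WOYY B=YRGB
After move 5 (F'): F=OBGG U=WBGW R=ORWO D=RRYY L=BWOY
After move 6 (U'): U=BWWG F=BWGG R=OBWO B=ORGB L=YROY
After move 7 (R'): R=BOOW U=BGWO F=BWGG D=RWYG B=YRRB
Query: R face = BOOW

Answer: B O O W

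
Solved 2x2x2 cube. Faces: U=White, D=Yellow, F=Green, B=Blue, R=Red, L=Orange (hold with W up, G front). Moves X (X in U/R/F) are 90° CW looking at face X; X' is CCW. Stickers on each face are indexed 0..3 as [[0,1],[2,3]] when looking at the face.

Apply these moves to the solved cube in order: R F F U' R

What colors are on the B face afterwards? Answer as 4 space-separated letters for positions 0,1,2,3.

Answer: B R Y B

Derivation:
After move 1 (R): R=RRRR U=WGWG F=GYGY D=YBYB B=WBWB
After move 2 (F): F=GGYY U=WGOO R=WRGR D=RRYB L=OYOB
After move 3 (F): F=YGYG U=WGBY R=OROR D=GWYB L=OROR
After move 4 (U'): U=GYWB F=ORYG R=YGOR B=ORWB L=WBOR
After move 5 (R): R=OYRG U=GRWG F=OWYB D=GWYO B=BRYB
Query: B face = BRYB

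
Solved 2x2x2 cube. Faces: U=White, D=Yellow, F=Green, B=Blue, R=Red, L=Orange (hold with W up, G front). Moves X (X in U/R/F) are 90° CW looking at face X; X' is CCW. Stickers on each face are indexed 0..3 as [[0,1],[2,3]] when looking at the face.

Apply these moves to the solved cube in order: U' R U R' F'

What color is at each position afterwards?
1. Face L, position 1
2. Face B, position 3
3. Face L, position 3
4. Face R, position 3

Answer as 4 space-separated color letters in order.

After move 1 (U'): U=WWWW F=OOGG R=GGRR B=RRBB L=BBOO
After move 2 (R): R=RGRG U=WOWG F=OYGY D=YBYR B=WRWB
After move 3 (U): U=WWGO F=RGGY R=WRRG B=BBWB L=OYOO
After move 4 (R'): R=RGWR U=WWGB F=RWGO D=YGYY B=RBBB
After move 5 (F'): F=WORG U=WWRW R=GGYR D=YOYY L=OBOG
Query 1: L[1] = B
Query 2: B[3] = B
Query 3: L[3] = G
Query 4: R[3] = R

Answer: B B G R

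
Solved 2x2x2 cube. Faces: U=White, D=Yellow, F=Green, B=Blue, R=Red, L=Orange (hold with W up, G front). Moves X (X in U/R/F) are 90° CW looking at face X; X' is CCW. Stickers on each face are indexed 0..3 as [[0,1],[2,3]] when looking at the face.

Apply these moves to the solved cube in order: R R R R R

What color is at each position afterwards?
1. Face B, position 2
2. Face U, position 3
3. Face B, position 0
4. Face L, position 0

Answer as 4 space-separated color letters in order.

Answer: W G W O

Derivation:
After move 1 (R): R=RRRR U=WGWG F=GYGY D=YBYB B=WBWB
After move 2 (R): R=RRRR U=WYWY F=GBGB D=YWYW B=GBGB
After move 3 (R): R=RRRR U=WBWB F=GWGW D=YGYG B=YBYB
After move 4 (R): R=RRRR U=WWWW F=GGGG D=YYYY B=BBBB
After move 5 (R): R=RRRR U=WGWG F=GYGY D=YBYB B=WBWB
Query 1: B[2] = W
Query 2: U[3] = G
Query 3: B[0] = W
Query 4: L[0] = O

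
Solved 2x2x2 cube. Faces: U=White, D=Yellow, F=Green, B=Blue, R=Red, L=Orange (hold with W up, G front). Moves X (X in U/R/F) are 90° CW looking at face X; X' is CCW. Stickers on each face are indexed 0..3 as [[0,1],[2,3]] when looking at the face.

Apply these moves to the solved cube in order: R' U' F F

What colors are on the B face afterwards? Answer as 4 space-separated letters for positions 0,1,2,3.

Answer: R R Y B

Derivation:
After move 1 (R'): R=RRRR U=WBWB F=GWGW D=YGYG B=YBYB
After move 2 (U'): U=BBWW F=OOGW R=GWRR B=RRYB L=YBOO
After move 3 (F): F=GOWO U=BBOB R=WWWR D=RGYG L=YYOG
After move 4 (F): F=WGOO U=BBGY R=OWBR D=WWYG L=YROG
Query: B face = RRYB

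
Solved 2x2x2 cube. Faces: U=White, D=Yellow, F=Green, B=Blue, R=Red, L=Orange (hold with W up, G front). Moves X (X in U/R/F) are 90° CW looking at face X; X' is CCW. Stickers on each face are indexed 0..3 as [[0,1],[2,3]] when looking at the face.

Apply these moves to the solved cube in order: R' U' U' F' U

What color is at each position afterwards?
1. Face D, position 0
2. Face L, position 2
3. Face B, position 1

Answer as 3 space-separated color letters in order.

Answer: R O W

Derivation:
After move 1 (R'): R=RRRR U=WBWB F=GWGW D=YGYG B=YBYB
After move 2 (U'): U=BBWW F=OOGW R=GWRR B=RRYB L=YBOO
After move 3 (U'): U=BWBW F=YBGW R=OORR B=GWYB L=RROO
After move 4 (F'): F=BWYG U=BWOR R=GOYR D=ROYG L=RWOB
After move 5 (U): U=OBRW F=GOYG R=GWYR B=RWYB L=BWOB
Query 1: D[0] = R
Query 2: L[2] = O
Query 3: B[1] = W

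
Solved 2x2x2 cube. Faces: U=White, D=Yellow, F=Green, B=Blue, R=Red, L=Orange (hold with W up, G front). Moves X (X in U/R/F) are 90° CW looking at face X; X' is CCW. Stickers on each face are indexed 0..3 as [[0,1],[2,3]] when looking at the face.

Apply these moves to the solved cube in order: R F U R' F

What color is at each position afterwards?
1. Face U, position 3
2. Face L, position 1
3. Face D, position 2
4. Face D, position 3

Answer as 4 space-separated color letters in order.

Answer: G R Y Y

Derivation:
After move 1 (R): R=RRRR U=WGWG F=GYGY D=YBYB B=WBWB
After move 2 (F): F=GGYY U=WGOO R=WRGR D=RRYB L=OYOB
After move 3 (U): U=OWOG F=WRYY R=WBGR B=OYWB L=GGOB
After move 4 (R'): R=BRWG U=OWOO F=WWYG D=RRYY B=BYRB
After move 5 (F): F=YWGW U=OWBG R=OROG D=WBYY L=GROR
Query 1: U[3] = G
Query 2: L[1] = R
Query 3: D[2] = Y
Query 4: D[3] = Y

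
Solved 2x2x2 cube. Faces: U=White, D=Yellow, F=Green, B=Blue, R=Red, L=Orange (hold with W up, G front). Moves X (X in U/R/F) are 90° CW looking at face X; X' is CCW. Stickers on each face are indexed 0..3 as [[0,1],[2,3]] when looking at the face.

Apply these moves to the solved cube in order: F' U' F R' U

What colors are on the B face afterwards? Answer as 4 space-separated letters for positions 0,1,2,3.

After move 1 (F'): F=GGGG U=WWRR R=YRYR D=OOYY L=OWOW
After move 2 (U'): U=WRWR F=OWGG R=GGYR B=YRBB L=BBOW
After move 3 (F): F=GOGW U=WRWB R=WGRR D=YGYY L=BOOO
After move 4 (R'): R=GRWR U=WBWY F=GRGB D=YOYW B=YRGB
After move 5 (U): U=WWYB F=GRGB R=YRWR B=BOGB L=GROO
Query: B face = BOGB

Answer: B O G B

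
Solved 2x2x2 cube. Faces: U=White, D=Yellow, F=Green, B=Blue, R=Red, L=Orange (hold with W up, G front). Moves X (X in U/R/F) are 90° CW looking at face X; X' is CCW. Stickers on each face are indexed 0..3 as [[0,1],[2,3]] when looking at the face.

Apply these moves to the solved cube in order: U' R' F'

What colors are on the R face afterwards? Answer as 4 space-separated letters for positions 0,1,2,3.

Answer: O R Y R

Derivation:
After move 1 (U'): U=WWWW F=OOGG R=GGRR B=RRBB L=BBOO
After move 2 (R'): R=GRGR U=WBWR F=OWGW D=YOYG B=YRYB
After move 3 (F'): F=WWOG U=WBGG R=ORYR D=BOYG L=BROW
Query: R face = ORYR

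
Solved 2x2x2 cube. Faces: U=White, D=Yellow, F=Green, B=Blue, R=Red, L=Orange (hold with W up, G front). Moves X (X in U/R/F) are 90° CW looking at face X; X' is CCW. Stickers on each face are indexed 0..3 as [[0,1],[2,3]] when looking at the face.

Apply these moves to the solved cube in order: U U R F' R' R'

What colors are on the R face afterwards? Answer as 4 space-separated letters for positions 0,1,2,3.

After move 1 (U): U=WWWW F=RRGG R=BBRR B=OOBB L=GGOO
After move 2 (U): U=WWWW F=BBGG R=OORR B=GGBB L=RROO
After move 3 (R): R=RORO U=WBWG F=BYGY D=YBYG B=WGWB
After move 4 (F'): F=YYBG U=WBRR R=BOYO D=ROYG L=RGOW
After move 5 (R'): R=OOBY U=WWRW F=YBBR D=RYYG B=GGOB
After move 6 (R'): R=OYOB U=WORG F=YWBW D=RBYR B=GGYB
Query: R face = OYOB

Answer: O Y O B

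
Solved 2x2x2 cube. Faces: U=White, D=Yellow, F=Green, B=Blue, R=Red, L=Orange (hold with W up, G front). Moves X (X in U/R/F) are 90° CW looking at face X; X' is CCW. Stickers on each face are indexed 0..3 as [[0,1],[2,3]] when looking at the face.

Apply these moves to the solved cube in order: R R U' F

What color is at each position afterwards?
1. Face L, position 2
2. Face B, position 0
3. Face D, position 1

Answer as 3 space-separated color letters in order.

Answer: O R G

Derivation:
After move 1 (R): R=RRRR U=WGWG F=GYGY D=YBYB B=WBWB
After move 2 (R): R=RRRR U=WYWY F=GBGB D=YWYW B=GBGB
After move 3 (U'): U=YYWW F=OOGB R=GBRR B=RRGB L=GBOO
After move 4 (F): F=GOBO U=YYOB R=WBWR D=RGYW L=GYOW
Query 1: L[2] = O
Query 2: B[0] = R
Query 3: D[1] = G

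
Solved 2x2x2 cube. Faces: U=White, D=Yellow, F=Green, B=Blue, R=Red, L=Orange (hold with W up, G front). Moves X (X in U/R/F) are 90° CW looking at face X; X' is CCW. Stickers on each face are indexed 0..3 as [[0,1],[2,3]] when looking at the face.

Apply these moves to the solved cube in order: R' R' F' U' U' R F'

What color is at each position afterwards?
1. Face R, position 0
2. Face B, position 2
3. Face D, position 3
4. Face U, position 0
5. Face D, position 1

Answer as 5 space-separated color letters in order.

Answer: G R B R W

Derivation:
After move 1 (R'): R=RRRR U=WBWB F=GWGW D=YGYG B=YBYB
After move 2 (R'): R=RRRR U=WYWY F=GBGB D=YWYW B=GBGB
After move 3 (F'): F=BBGG U=WYRR R=WRYR D=OOYW L=OYOW
After move 4 (U'): U=YRWR F=OYGG R=BBYR B=WRGB L=GBOW
After move 5 (U'): U=RRYW F=GBGG R=OYYR B=BBGB L=WROW
After move 6 (R): R=YORY U=RBYG F=GOGW D=OGYB B=WBRB
After move 7 (F'): F=OWGG U=RBYR R=GOOY D=RWYB L=WGOY
Query 1: R[0] = G
Query 2: B[2] = R
Query 3: D[3] = B
Query 4: U[0] = R
Query 5: D[1] = W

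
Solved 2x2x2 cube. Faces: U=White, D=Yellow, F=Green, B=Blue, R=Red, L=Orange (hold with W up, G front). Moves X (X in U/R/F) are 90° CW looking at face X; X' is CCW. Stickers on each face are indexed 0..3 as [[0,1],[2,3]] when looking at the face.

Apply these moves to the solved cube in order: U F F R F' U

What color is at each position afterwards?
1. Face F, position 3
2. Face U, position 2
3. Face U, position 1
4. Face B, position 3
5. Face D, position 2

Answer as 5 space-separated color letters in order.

Answer: R R W B Y

Derivation:
After move 1 (U): U=WWWW F=RRGG R=BBRR B=OOBB L=GGOO
After move 2 (F): F=GRGR U=WWOG R=WBWR D=RBYY L=GYOY
After move 3 (F): F=GGRR U=WWYY R=OBGR D=WWYY L=GROB
After move 4 (R): R=GORB U=WGYR F=GWRY D=WBYO B=YOWB
After move 5 (F'): F=WYGR U=WGGR R=BOWB D=RBYO L=GROY
After move 6 (U): U=GWRG F=BOGR R=YOWB B=GRWB L=WYOY
Query 1: F[3] = R
Query 2: U[2] = R
Query 3: U[1] = W
Query 4: B[3] = B
Query 5: D[2] = Y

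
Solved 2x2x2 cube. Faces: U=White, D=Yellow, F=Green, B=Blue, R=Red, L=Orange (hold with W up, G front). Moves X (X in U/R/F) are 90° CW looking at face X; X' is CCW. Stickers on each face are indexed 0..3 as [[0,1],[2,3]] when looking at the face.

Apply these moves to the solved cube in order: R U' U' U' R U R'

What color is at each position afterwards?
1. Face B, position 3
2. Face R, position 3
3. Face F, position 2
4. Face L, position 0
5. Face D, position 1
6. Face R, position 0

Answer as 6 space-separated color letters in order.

Answer: B R G R W O

Derivation:
After move 1 (R): R=RRRR U=WGWG F=GYGY D=YBYB B=WBWB
After move 2 (U'): U=GGWW F=OOGY R=GYRR B=RRWB L=WBOO
After move 3 (U'): U=GWGW F=WBGY R=OORR B=GYWB L=RROO
After move 4 (U'): U=WWGG F=RRGY R=WBRR B=OOWB L=GYOO
After move 5 (R): R=RWRB U=WRGY F=RBGB D=YWYO B=GOWB
After move 6 (U): U=GWYR F=RWGB R=GORB B=GYWB L=RBOO
After move 7 (R'): R=OBGR U=GWYG F=RWGR D=YWYB B=OYWB
Query 1: B[3] = B
Query 2: R[3] = R
Query 3: F[2] = G
Query 4: L[0] = R
Query 5: D[1] = W
Query 6: R[0] = O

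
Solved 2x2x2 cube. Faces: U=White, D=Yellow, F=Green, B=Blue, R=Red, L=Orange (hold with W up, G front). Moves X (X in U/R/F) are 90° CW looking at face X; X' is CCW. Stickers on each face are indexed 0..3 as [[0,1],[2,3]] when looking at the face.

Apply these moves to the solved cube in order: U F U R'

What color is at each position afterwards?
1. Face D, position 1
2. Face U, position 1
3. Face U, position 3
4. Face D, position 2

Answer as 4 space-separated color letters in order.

After move 1 (U): U=WWWW F=RRGG R=BBRR B=OOBB L=GGOO
After move 2 (F): F=GRGR U=WWOG R=WBWR D=RBYY L=GYOY
After move 3 (U): U=OWGW F=WBGR R=OOWR B=GYBB L=GROY
After move 4 (R'): R=OROW U=OBGG F=WWGW D=RBYR B=YYBB
Query 1: D[1] = B
Query 2: U[1] = B
Query 3: U[3] = G
Query 4: D[2] = Y

Answer: B B G Y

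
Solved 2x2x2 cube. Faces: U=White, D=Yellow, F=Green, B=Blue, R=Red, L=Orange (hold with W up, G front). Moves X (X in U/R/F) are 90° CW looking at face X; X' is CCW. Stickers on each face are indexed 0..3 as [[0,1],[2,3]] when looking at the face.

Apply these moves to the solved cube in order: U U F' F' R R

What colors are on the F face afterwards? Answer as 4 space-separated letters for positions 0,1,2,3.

Answer: G B B G

Derivation:
After move 1 (U): U=WWWW F=RRGG R=BBRR B=OOBB L=GGOO
After move 2 (U): U=WWWW F=BBGG R=OORR B=GGBB L=RROO
After move 3 (F'): F=BGBG U=WWOR R=YOYR D=ROYY L=RWOW
After move 4 (F'): F=GGBB U=WWYY R=OORR D=WWYY L=RROO
After move 5 (R): R=RORO U=WGYB F=GWBY D=WBYG B=YGWB
After move 6 (R): R=RROO U=WWYY F=GBBG D=WWYY B=BGGB
Query: F face = GBBG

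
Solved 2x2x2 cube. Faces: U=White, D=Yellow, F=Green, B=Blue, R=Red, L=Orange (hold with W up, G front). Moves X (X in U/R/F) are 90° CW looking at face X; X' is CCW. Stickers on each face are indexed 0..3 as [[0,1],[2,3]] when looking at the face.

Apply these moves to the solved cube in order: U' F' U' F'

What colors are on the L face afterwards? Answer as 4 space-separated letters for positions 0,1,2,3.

After move 1 (U'): U=WWWW F=OOGG R=GGRR B=RRBB L=BBOO
After move 2 (F'): F=OGOG U=WWGR R=YGYR D=BOYY L=BWOW
After move 3 (U'): U=WRWG F=BWOG R=OGYR B=YGBB L=RROW
After move 4 (F'): F=WGBO U=WROY R=OGBR D=RWYY L=RGOW
Query: L face = RGOW

Answer: R G O W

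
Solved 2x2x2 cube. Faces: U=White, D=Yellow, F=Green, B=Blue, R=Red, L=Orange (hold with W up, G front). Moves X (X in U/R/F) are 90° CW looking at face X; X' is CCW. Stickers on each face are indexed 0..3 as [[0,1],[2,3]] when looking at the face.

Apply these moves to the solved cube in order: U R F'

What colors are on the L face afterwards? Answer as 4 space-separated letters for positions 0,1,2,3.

After move 1 (U): U=WWWW F=RRGG R=BBRR B=OOBB L=GGOO
After move 2 (R): R=RBRB U=WRWG F=RYGY D=YBYO B=WOWB
After move 3 (F'): F=YYRG U=WRRR R=BBYB D=GOYO L=GGOW
Query: L face = GGOW

Answer: G G O W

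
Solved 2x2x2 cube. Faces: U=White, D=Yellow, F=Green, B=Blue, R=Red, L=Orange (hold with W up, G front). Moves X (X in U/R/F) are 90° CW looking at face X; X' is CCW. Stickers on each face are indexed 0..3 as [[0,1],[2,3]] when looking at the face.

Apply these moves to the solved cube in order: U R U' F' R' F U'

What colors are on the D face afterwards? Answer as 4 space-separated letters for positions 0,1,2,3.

Answer: B Y Y G

Derivation:
After move 1 (U): U=WWWW F=RRGG R=BBRR B=OOBB L=GGOO
After move 2 (R): R=RBRB U=WRWG F=RYGY D=YBYO B=WOWB
After move 3 (U'): U=RGWW F=GGGY R=RYRB B=RBWB L=WOOO
After move 4 (F'): F=GYGG U=RGRR R=BYYB D=OOYO L=WWOW
After move 5 (R'): R=YBBY U=RWRR F=GGGR D=OYYG B=OBOB
After move 6 (F): F=GGRG U=RWWW R=RBRY D=BYYG L=WOOY
After move 7 (U'): U=WWRW F=WORG R=GGRY B=RBOB L=OBOY
Query: D face = BYYG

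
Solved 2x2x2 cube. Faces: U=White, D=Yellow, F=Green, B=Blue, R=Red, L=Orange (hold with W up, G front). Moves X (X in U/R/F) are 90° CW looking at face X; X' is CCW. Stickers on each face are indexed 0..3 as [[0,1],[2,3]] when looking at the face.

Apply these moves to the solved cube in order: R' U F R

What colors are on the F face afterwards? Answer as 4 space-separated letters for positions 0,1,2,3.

Answer: G Y W G

Derivation:
After move 1 (R'): R=RRRR U=WBWB F=GWGW D=YGYG B=YBYB
After move 2 (U): U=WWBB F=RRGW R=YBRR B=OOYB L=GWOO
After move 3 (F): F=GRWR U=WWOW R=BBBR D=RYYG L=GYOG
After move 4 (R): R=BBRB U=WROR F=GYWG D=RYYO B=WOWB
Query: F face = GYWG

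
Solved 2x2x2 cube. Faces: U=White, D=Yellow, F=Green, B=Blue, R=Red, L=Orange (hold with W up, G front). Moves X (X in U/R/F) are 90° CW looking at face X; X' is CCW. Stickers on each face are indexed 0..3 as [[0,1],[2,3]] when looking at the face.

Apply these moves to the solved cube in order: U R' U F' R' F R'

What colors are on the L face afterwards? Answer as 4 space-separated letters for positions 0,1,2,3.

After move 1 (U): U=WWWW F=RRGG R=BBRR B=OOBB L=GGOO
After move 2 (R'): R=BRBR U=WBWO F=RWGW D=YRYG B=YOYB
After move 3 (U): U=WWOB F=BRGW R=YOBR B=GGYB L=RWOO
After move 4 (F'): F=RWBG U=WWYB R=ROYR D=WOYG L=RBOO
After move 5 (R'): R=ORRY U=WYYG F=RWBB D=WWYG B=GGOB
After move 6 (F): F=BRBW U=WYOB R=YRGY D=ROYG L=RWOW
After move 7 (R'): R=RYYG U=WOOG F=BYBB D=RRYW B=GGOB
Query: L face = RWOW

Answer: R W O W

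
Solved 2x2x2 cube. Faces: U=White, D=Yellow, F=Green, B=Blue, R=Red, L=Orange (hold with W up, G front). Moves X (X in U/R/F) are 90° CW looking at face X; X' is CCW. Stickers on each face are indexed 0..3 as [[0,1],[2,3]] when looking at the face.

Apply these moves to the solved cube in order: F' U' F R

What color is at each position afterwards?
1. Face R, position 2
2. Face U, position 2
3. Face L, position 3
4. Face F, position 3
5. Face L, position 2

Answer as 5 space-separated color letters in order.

Answer: R W O Y O

Derivation:
After move 1 (F'): F=GGGG U=WWRR R=YRYR D=OOYY L=OWOW
After move 2 (U'): U=WRWR F=OWGG R=GGYR B=YRBB L=BBOW
After move 3 (F): F=GOGW U=WRWB R=WGRR D=YGYY L=BOOO
After move 4 (R): R=RWRG U=WOWW F=GGGY D=YBYY B=BRRB
Query 1: R[2] = R
Query 2: U[2] = W
Query 3: L[3] = O
Query 4: F[3] = Y
Query 5: L[2] = O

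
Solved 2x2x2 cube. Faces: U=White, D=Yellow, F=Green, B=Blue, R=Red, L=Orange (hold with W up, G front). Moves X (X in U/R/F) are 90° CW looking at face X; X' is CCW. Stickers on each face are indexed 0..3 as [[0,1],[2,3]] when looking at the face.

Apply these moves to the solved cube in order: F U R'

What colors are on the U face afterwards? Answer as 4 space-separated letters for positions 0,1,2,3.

Answer: O B O O

Derivation:
After move 1 (F): F=GGGG U=WWOO R=WRWR D=RRYY L=OYOY
After move 2 (U): U=OWOW F=WRGG R=BBWR B=OYBB L=GGOY
After move 3 (R'): R=BRBW U=OBOO F=WWGW D=RRYG B=YYRB
Query: U face = OBOO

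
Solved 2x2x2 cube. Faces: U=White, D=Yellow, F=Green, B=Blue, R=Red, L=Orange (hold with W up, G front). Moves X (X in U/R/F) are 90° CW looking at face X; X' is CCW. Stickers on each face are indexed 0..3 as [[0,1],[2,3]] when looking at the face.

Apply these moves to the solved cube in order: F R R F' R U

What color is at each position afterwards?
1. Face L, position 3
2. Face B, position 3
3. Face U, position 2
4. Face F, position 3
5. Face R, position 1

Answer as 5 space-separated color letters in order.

Answer: O B G O B

Derivation:
After move 1 (F): F=GGGG U=WWOO R=WRWR D=RRYY L=OYOY
After move 2 (R): R=WWRR U=WGOG F=GRGY D=RBYB B=OBWB
After move 3 (R): R=RWRW U=WROY F=GBGB D=RWYO B=GBGB
After move 4 (F'): F=BBGG U=WRRR R=WWRW D=YYYO L=OYOO
After move 5 (R): R=RWWW U=WBRG F=BYGO D=YGYG B=RBRB
After move 6 (U): U=RWGB F=RWGO R=RBWW B=OYRB L=BYOO
Query 1: L[3] = O
Query 2: B[3] = B
Query 3: U[2] = G
Query 4: F[3] = O
Query 5: R[1] = B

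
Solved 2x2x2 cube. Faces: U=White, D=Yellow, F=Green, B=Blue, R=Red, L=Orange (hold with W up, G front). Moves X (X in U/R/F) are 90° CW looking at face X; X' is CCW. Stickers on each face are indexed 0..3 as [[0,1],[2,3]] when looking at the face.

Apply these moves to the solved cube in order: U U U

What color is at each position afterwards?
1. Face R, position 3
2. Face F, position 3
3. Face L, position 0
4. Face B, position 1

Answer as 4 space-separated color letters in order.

After move 1 (U): U=WWWW F=RRGG R=BBRR B=OOBB L=GGOO
After move 2 (U): U=WWWW F=BBGG R=OORR B=GGBB L=RROO
After move 3 (U): U=WWWW F=OOGG R=GGRR B=RRBB L=BBOO
Query 1: R[3] = R
Query 2: F[3] = G
Query 3: L[0] = B
Query 4: B[1] = R

Answer: R G B R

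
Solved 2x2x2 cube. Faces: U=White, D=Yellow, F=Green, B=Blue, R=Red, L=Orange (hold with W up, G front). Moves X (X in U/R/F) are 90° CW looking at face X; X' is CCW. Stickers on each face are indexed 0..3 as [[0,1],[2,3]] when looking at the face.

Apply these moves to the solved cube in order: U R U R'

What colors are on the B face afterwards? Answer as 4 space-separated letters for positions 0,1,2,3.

After move 1 (U): U=WWWW F=RRGG R=BBRR B=OOBB L=GGOO
After move 2 (R): R=RBRB U=WRWG F=RYGY D=YBYO B=WOWB
After move 3 (U): U=WWGR F=RBGY R=WORB B=GGWB L=RYOO
After move 4 (R'): R=OBWR U=WWGG F=RWGR D=YBYY B=OGBB
Query: B face = OGBB

Answer: O G B B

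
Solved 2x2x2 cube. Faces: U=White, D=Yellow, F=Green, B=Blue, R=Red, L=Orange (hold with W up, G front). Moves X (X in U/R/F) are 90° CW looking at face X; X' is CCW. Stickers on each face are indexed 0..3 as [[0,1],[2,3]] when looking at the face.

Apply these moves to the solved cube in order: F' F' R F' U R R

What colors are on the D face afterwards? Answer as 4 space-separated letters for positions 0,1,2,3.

After move 1 (F'): F=GGGG U=WWRR R=YRYR D=OOYY L=OWOW
After move 2 (F'): F=GGGG U=WWYY R=OROR D=WWYY L=OROR
After move 3 (R): R=OORR U=WGYG F=GWGY D=WBYB B=YBWB
After move 4 (F'): F=WYGG U=WGOR R=BOWR D=RRYB L=OGOY
After move 5 (U): U=OWRG F=BOGG R=YBWR B=OGWB L=WYOY
After move 6 (R): R=WYRB U=OORG F=BRGB D=RWYO B=GGWB
After move 7 (R): R=RWBY U=ORRB F=BWGO D=RWYG B=GGOB
Query: D face = RWYG

Answer: R W Y G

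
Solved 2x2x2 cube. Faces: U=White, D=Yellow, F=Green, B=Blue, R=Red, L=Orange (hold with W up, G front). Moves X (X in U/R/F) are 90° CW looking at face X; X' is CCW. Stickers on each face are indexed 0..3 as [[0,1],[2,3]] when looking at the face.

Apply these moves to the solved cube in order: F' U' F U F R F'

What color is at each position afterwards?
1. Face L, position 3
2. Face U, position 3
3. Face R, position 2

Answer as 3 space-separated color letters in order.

After move 1 (F'): F=GGGG U=WWRR R=YRYR D=OOYY L=OWOW
After move 2 (U'): U=WRWR F=OWGG R=GGYR B=YRBB L=BBOW
After move 3 (F): F=GOGW U=WRWB R=WGRR D=YGYY L=BOOO
After move 4 (U): U=WWBR F=WGGW R=YRRR B=BOBB L=GOOO
After move 5 (F): F=GWWG U=WWOO R=BRRR D=RYYY L=GYOG
After move 6 (R): R=RBRR U=WWOG F=GYWY D=RBYB B=OOWB
After move 7 (F'): F=YYGW U=WWRR R=BBRR D=YGYB L=GGOO
Query 1: L[3] = O
Query 2: U[3] = R
Query 3: R[2] = R

Answer: O R R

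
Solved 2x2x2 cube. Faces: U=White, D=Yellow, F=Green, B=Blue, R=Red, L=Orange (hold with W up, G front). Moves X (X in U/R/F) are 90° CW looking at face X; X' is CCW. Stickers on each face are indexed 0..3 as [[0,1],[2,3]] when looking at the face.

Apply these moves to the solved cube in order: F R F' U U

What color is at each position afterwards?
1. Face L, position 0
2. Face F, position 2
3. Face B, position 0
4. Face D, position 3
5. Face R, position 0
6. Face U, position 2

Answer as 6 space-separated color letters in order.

After move 1 (F): F=GGGG U=WWOO R=WRWR D=RRYY L=OYOY
After move 2 (R): R=WWRR U=WGOG F=GRGY D=RBYB B=OBWB
After move 3 (F'): F=RYGG U=WGWR R=BWRR D=YYYB L=OGOO
After move 4 (U): U=WWRG F=BWGG R=OBRR B=OGWB L=RYOO
After move 5 (U): U=RWGW F=OBGG R=OGRR B=RYWB L=BWOO
Query 1: L[0] = B
Query 2: F[2] = G
Query 3: B[0] = R
Query 4: D[3] = B
Query 5: R[0] = O
Query 6: U[2] = G

Answer: B G R B O G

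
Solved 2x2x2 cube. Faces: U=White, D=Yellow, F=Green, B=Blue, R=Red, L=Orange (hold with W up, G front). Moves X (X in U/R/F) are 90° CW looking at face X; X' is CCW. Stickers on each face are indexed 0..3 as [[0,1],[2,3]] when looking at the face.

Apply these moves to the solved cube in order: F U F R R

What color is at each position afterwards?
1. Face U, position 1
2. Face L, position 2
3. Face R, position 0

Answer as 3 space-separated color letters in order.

After move 1 (F): F=GGGG U=WWOO R=WRWR D=RRYY L=OYOY
After move 2 (U): U=OWOW F=WRGG R=BBWR B=OYBB L=GGOY
After move 3 (F): F=GWGR U=OWYG R=OBWR D=WBYY L=GROR
After move 4 (R): R=WORB U=OWYR F=GBGY D=WBYO B=GYWB
After move 5 (R): R=RWBO U=OBYY F=GBGO D=WWYG B=RYWB
Query 1: U[1] = B
Query 2: L[2] = O
Query 3: R[0] = R

Answer: B O R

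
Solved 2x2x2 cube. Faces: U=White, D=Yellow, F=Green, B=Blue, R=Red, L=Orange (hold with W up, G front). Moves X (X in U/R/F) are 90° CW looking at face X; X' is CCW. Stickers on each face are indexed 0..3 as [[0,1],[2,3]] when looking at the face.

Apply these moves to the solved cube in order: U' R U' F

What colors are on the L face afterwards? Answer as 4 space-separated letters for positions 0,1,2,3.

Answer: W Y O B

Derivation:
After move 1 (U'): U=WWWW F=OOGG R=GGRR B=RRBB L=BBOO
After move 2 (R): R=RGRG U=WOWG F=OYGY D=YBYR B=WRWB
After move 3 (U'): U=OGWW F=BBGY R=OYRG B=RGWB L=WROO
After move 4 (F): F=GBYB U=OGOR R=WYWG D=ROYR L=WYOB
Query: L face = WYOB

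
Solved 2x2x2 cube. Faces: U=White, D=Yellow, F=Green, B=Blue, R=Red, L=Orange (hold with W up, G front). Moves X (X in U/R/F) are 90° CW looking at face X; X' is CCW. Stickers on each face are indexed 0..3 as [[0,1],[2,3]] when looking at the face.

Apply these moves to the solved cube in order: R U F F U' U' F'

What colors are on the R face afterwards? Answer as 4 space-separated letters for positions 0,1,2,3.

Answer: G R G R

Derivation:
After move 1 (R): R=RRRR U=WGWG F=GYGY D=YBYB B=WBWB
After move 2 (U): U=WWGG F=RRGY R=WBRR B=OOWB L=GYOO
After move 3 (F): F=GRYR U=WWOY R=GBGR D=RWYB L=GYOB
After move 4 (F): F=YGRR U=WWBY R=OBYR D=GGYB L=GROW
After move 5 (U'): U=WYWB F=GRRR R=YGYR B=OBWB L=OOOW
After move 6 (U'): U=YBWW F=OORR R=GRYR B=YGWB L=OBOW
After move 7 (F'): F=OROR U=YBGY R=GRGR D=BWYB L=OWOW
Query: R face = GRGR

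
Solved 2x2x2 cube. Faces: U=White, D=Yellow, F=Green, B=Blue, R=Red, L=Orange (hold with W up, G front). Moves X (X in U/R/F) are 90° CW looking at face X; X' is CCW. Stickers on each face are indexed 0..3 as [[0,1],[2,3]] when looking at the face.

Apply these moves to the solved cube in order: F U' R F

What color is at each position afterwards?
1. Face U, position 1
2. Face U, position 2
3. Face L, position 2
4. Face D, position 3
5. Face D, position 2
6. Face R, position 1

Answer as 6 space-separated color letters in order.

Answer: Y Y O W Y G

Derivation:
After move 1 (F): F=GGGG U=WWOO R=WRWR D=RRYY L=OYOY
After move 2 (U'): U=WOWO F=OYGG R=GGWR B=WRBB L=BBOY
After move 3 (R): R=WGRG U=WYWG F=ORGY D=RBYW B=OROB
After move 4 (F): F=GOYR U=WYYB R=WGGG D=RWYW L=BROB
Query 1: U[1] = Y
Query 2: U[2] = Y
Query 3: L[2] = O
Query 4: D[3] = W
Query 5: D[2] = Y
Query 6: R[1] = G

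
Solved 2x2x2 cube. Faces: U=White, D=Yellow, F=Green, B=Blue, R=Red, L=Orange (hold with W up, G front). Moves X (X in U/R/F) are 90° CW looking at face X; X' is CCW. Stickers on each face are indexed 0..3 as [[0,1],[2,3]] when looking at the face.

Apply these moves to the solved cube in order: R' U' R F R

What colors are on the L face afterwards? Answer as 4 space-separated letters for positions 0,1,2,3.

After move 1 (R'): R=RRRR U=WBWB F=GWGW D=YGYG B=YBYB
After move 2 (U'): U=BBWW F=OOGW R=GWRR B=RRYB L=YBOO
After move 3 (R): R=RGRW U=BOWW F=OGGG D=YYYR B=WRBB
After move 4 (F): F=GOGG U=BOOB R=WGWW D=RRYR L=YYOY
After move 5 (R): R=WWWG U=BOOG F=GRGR D=RBYW B=BROB
Query: L face = YYOY

Answer: Y Y O Y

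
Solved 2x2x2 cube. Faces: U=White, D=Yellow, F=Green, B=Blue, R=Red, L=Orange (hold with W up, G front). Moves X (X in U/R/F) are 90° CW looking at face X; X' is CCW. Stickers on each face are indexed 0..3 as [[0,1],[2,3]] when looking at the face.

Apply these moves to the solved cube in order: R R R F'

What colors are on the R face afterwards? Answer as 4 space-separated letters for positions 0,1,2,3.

Answer: G R Y R

Derivation:
After move 1 (R): R=RRRR U=WGWG F=GYGY D=YBYB B=WBWB
After move 2 (R): R=RRRR U=WYWY F=GBGB D=YWYW B=GBGB
After move 3 (R): R=RRRR U=WBWB F=GWGW D=YGYG B=YBYB
After move 4 (F'): F=WWGG U=WBRR R=GRYR D=OOYG L=OBOW
Query: R face = GRYR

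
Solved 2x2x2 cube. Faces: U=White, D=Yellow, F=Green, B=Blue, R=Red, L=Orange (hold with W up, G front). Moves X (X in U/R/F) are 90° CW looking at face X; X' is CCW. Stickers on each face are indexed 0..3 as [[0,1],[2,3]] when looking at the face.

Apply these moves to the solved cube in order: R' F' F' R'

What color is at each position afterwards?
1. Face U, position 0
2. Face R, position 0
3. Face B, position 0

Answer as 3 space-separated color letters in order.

After move 1 (R'): R=RRRR U=WBWB F=GWGW D=YGYG B=YBYB
After move 2 (F'): F=WWGG U=WBRR R=GRYR D=OOYG L=OBOW
After move 3 (F'): F=WGWG U=WBGY R=OROR D=BWYG L=OROR
After move 4 (R'): R=RROO U=WYGY F=WBWY D=BGYG B=GBWB
Query 1: U[0] = W
Query 2: R[0] = R
Query 3: B[0] = G

Answer: W R G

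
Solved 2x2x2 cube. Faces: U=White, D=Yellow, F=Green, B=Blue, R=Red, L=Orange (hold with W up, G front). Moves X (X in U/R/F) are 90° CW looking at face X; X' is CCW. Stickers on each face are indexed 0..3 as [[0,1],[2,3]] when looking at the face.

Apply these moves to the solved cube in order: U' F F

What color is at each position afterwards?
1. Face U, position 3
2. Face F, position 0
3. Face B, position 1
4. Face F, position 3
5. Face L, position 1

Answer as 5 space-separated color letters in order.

After move 1 (U'): U=WWWW F=OOGG R=GGRR B=RRBB L=BBOO
After move 2 (F): F=GOGO U=WWOB R=WGWR D=RGYY L=BYOY
After move 3 (F): F=GGOO U=WWYY R=OGBR D=WWYY L=BROG
Query 1: U[3] = Y
Query 2: F[0] = G
Query 3: B[1] = R
Query 4: F[3] = O
Query 5: L[1] = R

Answer: Y G R O R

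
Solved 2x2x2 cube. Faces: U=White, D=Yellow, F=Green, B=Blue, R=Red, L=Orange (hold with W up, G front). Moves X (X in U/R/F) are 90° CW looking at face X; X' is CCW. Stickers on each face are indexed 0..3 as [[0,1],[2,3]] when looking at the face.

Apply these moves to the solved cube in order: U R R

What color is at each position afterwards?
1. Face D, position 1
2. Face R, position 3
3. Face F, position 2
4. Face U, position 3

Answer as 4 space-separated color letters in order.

Answer: W B G Y

Derivation:
After move 1 (U): U=WWWW F=RRGG R=BBRR B=OOBB L=GGOO
After move 2 (R): R=RBRB U=WRWG F=RYGY D=YBYO B=WOWB
After move 3 (R): R=RRBB U=WYWY F=RBGO D=YWYW B=GORB
Query 1: D[1] = W
Query 2: R[3] = B
Query 3: F[2] = G
Query 4: U[3] = Y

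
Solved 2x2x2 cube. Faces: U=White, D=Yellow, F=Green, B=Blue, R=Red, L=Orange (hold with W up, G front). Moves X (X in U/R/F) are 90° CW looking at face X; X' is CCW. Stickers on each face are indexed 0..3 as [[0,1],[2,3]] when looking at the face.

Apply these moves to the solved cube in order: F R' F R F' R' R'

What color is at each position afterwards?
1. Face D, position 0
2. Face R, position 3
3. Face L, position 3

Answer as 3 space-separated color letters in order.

After move 1 (F): F=GGGG U=WWOO R=WRWR D=RRYY L=OYOY
After move 2 (R'): R=RRWW U=WBOB F=GWGO D=RGYG B=YBRB
After move 3 (F): F=GGOW U=WBYY R=ORBW D=WRYG L=OROG
After move 4 (R): R=BOWR U=WGYW F=GROG D=WRYY B=YBBB
After move 5 (F'): F=RGGO U=WGBW R=ROWR D=RGYY L=OWOY
After move 6 (R'): R=ORRW U=WBBY F=RGGW D=RGYO B=YBGB
After move 7 (R'): R=RWOR U=WGBY F=RBGY D=RGYW B=OBGB
Query 1: D[0] = R
Query 2: R[3] = R
Query 3: L[3] = Y

Answer: R R Y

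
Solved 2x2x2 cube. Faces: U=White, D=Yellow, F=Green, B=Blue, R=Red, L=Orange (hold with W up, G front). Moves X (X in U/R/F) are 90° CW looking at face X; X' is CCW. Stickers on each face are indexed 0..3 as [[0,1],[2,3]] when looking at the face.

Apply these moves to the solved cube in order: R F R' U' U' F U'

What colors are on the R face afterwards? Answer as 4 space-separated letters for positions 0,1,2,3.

After move 1 (R): R=RRRR U=WGWG F=GYGY D=YBYB B=WBWB
After move 2 (F): F=GGYY U=WGOO R=WRGR D=RRYB L=OYOB
After move 3 (R'): R=RRWG U=WWOW F=GGYO D=RGYY B=BBRB
After move 4 (U'): U=WWWO F=OYYO R=GGWG B=RRRB L=BBOB
After move 5 (U'): U=WOWW F=BBYO R=OYWG B=GGRB L=RROB
After move 6 (F): F=YBOB U=WOBR R=WYWG D=WOYY L=RROG
After move 7 (U'): U=ORWB F=RROB R=YBWG B=WYRB L=GGOG
Query: R face = YBWG

Answer: Y B W G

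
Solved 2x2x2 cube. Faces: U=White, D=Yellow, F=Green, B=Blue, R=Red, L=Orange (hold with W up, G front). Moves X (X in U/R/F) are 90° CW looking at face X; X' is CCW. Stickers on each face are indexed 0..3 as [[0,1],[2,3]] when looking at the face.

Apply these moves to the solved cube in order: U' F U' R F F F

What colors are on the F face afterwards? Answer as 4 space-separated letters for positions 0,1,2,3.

Answer: G Y B G

Derivation:
After move 1 (U'): U=WWWW F=OOGG R=GGRR B=RRBB L=BBOO
After move 2 (F): F=GOGO U=WWOB R=WGWR D=RGYY L=BYOY
After move 3 (U'): U=WBWO F=BYGO R=GOWR B=WGBB L=RROY
After move 4 (R): R=WGRO U=WYWO F=BGGY D=RBYW B=OGBB
After move 5 (F): F=GBYG U=WYYR R=WGOO D=RWYW L=RROB
After move 6 (F): F=YGGB U=WYBR R=YGRO D=OWYW L=RROW
After move 7 (F): F=GYBG U=WYWR R=BGRO D=RYYW L=ROOW
Query: F face = GYBG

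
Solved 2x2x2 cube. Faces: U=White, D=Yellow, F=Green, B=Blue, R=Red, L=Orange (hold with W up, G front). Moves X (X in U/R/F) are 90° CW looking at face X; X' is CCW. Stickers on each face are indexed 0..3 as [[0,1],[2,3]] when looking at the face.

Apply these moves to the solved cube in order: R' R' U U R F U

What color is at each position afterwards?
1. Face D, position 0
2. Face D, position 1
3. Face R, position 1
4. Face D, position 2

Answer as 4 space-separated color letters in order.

Answer: R R B Y

Derivation:
After move 1 (R'): R=RRRR U=WBWB F=GWGW D=YGYG B=YBYB
After move 2 (R'): R=RRRR U=WYWY F=GBGB D=YWYW B=GBGB
After move 3 (U): U=WWYY F=RRGB R=GBRR B=OOGB L=GBOO
After move 4 (U): U=YWYW F=GBGB R=OORR B=GBGB L=RROO
After move 5 (R): R=RORO U=YBYB F=GWGW D=YGYG B=WBWB
After move 6 (F): F=GGWW U=YBOR R=YOBO D=RRYG L=RYOG
After move 7 (U): U=OYRB F=YOWW R=WBBO B=RYWB L=GGOG
Query 1: D[0] = R
Query 2: D[1] = R
Query 3: R[1] = B
Query 4: D[2] = Y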